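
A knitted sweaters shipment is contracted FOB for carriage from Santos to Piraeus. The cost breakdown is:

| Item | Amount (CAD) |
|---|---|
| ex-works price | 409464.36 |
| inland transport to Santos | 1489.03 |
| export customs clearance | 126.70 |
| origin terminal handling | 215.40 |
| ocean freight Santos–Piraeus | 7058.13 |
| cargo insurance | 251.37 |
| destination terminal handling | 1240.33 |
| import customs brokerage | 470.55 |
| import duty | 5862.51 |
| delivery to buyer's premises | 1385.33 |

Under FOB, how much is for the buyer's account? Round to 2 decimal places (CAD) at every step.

FOB: the seller bears costs until goods are on board at the origin port; the buyer bears freight, insurance and all costs thereafter.
Seller's account: goods 409464.36 + inland to port 1489.03 + export clearance 126.70 + origin terminal 215.40 = 411295.49
Buyer's account: freight 7058.13 + insurance 251.37 + destination terminal 1240.33 + brokerage 470.55 + duty 5862.51 + delivery 1385.33 = 16268.22

Buyer's account: CAD 16268.22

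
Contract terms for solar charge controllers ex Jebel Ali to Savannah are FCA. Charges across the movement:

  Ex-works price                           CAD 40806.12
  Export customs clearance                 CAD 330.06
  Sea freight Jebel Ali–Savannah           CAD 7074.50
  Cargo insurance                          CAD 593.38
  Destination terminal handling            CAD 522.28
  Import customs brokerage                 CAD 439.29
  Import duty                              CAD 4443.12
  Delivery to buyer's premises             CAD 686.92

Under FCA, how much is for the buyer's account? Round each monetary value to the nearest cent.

Buyer's account: CAD 13759.49

FCA: the seller delivers export-cleared goods to the carrier; the buyer bears costs from that point.
Seller's account: goods 40806.12 + export clearance 330.06 = 41136.18
Buyer's account: freight 7074.50 + insurance 593.38 + destination terminal 522.28 + brokerage 439.29 + duty 4443.12 + delivery 686.92 = 13759.49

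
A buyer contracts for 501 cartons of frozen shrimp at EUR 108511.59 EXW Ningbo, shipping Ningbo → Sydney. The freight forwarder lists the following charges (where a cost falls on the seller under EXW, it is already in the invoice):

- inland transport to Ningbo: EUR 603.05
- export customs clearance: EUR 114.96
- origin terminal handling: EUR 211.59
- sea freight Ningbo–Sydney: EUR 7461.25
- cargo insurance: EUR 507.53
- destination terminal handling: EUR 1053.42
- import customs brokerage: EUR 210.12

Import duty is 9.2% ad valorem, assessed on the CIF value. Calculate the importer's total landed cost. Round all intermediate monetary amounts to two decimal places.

Total landed cost: EUR 129475.23

EXW: the seller makes goods available at their premises; the buyer bears all onward costs.
CIF value = EXW price + inland to port + export clearance + origin terminal + freight + insurance = 108511.59 + 603.05 + 114.96 + 211.59 + 7461.25 + 507.53 = 117409.97
Import duty = 117409.97 × 9.2% = 10801.72
Buyer bears: inland to port 603.05 + export clearance 114.96 + origin terminal 211.59 + freight 7461.25 + insurance 507.53 + destination terminal 1053.42 + brokerage 210.12 + duty 10801.72 = 20963.64
Landed cost = invoice 108511.59 + 20963.64 = 129475.23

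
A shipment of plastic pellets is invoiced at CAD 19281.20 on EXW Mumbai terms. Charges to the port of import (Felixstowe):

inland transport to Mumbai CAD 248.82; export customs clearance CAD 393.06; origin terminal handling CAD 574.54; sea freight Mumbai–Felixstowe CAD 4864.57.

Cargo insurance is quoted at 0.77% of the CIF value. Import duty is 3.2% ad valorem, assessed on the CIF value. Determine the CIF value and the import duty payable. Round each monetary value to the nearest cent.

Let C be the CIF value. C = EXW price + pre-shipment costs + freight + 0.77% × C
C − 0.77% × C = 19281.20 + 248.82 + 393.06 + 574.54 + 4864.57
0.9923 × C = 25362.19
C = 25362.19 / 0.9923 = 25558.99
Insurance premium = 0.77% × 25558.99 = 196.80
Import duty = 25558.99 × 3.2% = 817.89

CIF value: CAD 25558.99; import duty: CAD 817.89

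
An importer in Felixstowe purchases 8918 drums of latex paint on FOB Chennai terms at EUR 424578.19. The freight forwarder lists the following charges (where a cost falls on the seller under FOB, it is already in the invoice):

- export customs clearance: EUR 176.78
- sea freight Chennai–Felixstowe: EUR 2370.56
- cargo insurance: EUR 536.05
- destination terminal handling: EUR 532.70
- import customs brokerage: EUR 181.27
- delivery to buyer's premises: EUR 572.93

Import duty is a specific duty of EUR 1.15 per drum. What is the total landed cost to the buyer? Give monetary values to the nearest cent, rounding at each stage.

FOB: the seller bears costs until goods are on board at the origin port; the buyer bears freight, insurance and all costs thereafter.
Already in the invoice (seller's account under FOB): export clearance — exclude.
CIF value = FOB price + freight + insurance = 424578.19 + 2370.56 + 536.05 = 427484.80
Import duty = 8918 × 1.15 = 10255.70
Buyer bears: freight 2370.56 + insurance 536.05 + destination terminal 532.70 + brokerage 181.27 + delivery 572.93 + duty 10255.70 = 14449.21
Landed cost = invoice 424578.19 + 14449.21 = 439027.40

Total landed cost: EUR 439027.40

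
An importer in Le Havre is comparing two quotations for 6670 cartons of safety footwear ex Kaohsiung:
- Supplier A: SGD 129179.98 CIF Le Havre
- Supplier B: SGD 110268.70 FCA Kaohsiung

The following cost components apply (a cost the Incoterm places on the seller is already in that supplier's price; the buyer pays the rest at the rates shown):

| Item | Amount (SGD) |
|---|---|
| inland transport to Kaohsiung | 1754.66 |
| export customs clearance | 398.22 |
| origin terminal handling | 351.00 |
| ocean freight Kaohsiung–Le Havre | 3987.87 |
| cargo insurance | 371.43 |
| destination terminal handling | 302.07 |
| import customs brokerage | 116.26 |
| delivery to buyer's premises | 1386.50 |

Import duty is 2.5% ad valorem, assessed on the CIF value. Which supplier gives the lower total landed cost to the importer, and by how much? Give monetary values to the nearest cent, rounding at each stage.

Supplier A (CIF):
The CIF price already equals the CIF value: 129179.98
Import duty = 129179.98 × 2.5% = 3229.50
Buyer bears (A): 302.07 + 116.26 + 1386.50 = 1804.83
Landed cost (A) = invoice 129179.98 + 1804.83 + duty 3229.50 = 134214.31
Supplier B (FCA):
CIF value = FCA price + origin terminal + freight + insurance = 110268.70 + 351.00 + 3987.87 + 371.43 = 114979.00
Import duty = 114979.00 × 2.5% = 2874.48
Buyer bears (B): 351.00 + 3987.87 + 371.43 + 302.07 + 116.26 + 1386.50 = 6515.13
Landed cost (B) = invoice 110268.70 + 6515.13 + duty 2874.48 = 119658.31
Difference = |134214.31 − 119658.31| = 14556.00

Supplier B is cheaper by SGD 14556.00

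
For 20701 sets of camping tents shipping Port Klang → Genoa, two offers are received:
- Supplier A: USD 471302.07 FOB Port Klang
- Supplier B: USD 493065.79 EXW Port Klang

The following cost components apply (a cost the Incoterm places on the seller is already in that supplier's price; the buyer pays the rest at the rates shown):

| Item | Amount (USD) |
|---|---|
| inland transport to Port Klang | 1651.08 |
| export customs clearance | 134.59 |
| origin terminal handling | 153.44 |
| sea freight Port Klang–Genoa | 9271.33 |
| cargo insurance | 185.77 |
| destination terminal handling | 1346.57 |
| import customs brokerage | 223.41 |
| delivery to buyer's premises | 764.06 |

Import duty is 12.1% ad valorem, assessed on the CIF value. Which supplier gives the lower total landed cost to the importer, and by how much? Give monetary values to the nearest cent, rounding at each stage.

Supplier A is cheaper by USD 26570.87

Supplier A (FOB):
CIF value = FOB price + freight + insurance = 471302.07 + 9271.33 + 185.77 = 480759.17
Import duty = 480759.17 × 12.1% = 58171.86
Buyer bears (A): 9271.33 + 185.77 + 1346.57 + 223.41 + 764.06 = 11791.14
Landed cost (A) = invoice 471302.07 + 11791.14 + duty 58171.86 = 541265.07
Supplier B (EXW):
CIF value = EXW price + inland to port + export clearance + origin terminal + freight + insurance = 493065.79 + 1651.08 + 134.59 + 153.44 + 9271.33 + 185.77 = 504462.00
Import duty = 504462.00 × 12.1% = 61039.90
Buyer bears (B): 1651.08 + 134.59 + 153.44 + 9271.33 + 185.77 + 1346.57 + 223.41 + 764.06 = 13730.25
Landed cost (B) = invoice 493065.79 + 13730.25 + duty 61039.90 = 567835.94
Difference = |541265.07 − 567835.94| = 26570.87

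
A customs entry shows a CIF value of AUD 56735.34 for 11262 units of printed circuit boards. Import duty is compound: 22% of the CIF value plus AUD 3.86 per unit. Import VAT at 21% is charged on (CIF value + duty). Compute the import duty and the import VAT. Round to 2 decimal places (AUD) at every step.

Ad valorem component: 56735.34 × 22% = 12481.77
Specific component: 11262 × 3.86 = 43471.32
Import duty = 12481.77 + 43471.32 = 55953.09
VAT base = CIF + duty = 56735.34 + 55953.09 = 112688.43
Import VAT = 112688.43 × 21% = 23664.57

Import duty: AUD 55953.09; import VAT: AUD 23664.57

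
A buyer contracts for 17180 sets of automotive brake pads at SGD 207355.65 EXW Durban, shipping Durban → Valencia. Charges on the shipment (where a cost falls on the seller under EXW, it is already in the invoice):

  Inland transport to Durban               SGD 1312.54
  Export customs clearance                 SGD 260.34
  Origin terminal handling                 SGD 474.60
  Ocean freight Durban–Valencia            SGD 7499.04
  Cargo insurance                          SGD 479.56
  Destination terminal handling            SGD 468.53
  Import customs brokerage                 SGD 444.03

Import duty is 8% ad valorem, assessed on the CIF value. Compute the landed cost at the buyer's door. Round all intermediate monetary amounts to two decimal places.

EXW: the seller makes goods available at their premises; the buyer bears all onward costs.
CIF value = EXW price + inland to port + export clearance + origin terminal + freight + insurance = 207355.65 + 1312.54 + 260.34 + 474.60 + 7499.04 + 479.56 = 217381.73
Import duty = 217381.73 × 8% = 17390.54
Buyer bears: inland to port 1312.54 + export clearance 260.34 + origin terminal 474.60 + freight 7499.04 + insurance 479.56 + destination terminal 468.53 + brokerage 444.03 + duty 17390.54 = 28329.18
Landed cost = invoice 207355.65 + 28329.18 = 235684.83

Total landed cost: SGD 235684.83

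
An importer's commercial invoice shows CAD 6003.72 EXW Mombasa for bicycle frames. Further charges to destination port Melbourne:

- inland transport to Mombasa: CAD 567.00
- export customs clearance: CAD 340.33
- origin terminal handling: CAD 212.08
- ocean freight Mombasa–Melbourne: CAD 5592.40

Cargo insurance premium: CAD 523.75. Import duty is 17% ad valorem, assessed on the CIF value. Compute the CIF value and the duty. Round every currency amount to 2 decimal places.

CIF = EXW price + pre-shipment costs + freight + insurance
CIF = 6003.72 + 567.00 + 340.33 + 212.08 + 5592.40 + 523.75 = 13239.28
Import duty = 13239.28 × 17% = 2250.68

CIF value: CAD 13239.28; import duty: CAD 2250.68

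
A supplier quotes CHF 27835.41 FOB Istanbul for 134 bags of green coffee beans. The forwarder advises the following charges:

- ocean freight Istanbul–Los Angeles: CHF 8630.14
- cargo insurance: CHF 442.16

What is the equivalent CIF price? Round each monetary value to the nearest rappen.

From FOB to CIF, the seller additionally bears: freight, insurance.
CIF price = 27835.41 + 8630.14 + 442.16 = 36907.71

CIF price: CHF 36907.71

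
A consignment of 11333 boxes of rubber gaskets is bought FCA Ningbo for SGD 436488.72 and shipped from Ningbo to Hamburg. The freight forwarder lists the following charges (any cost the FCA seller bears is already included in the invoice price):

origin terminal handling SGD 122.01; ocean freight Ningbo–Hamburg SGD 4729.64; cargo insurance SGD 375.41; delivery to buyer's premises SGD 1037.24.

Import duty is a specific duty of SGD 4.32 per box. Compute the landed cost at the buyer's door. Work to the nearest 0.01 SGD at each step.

FCA: the seller delivers export-cleared goods to the carrier; the buyer bears costs from that point.
CIF value = FCA price + origin terminal + freight + insurance = 436488.72 + 122.01 + 4729.64 + 375.41 = 441715.78
Import duty = 11333 × 4.32 = 48958.56
Buyer bears: origin terminal 122.01 + freight 4729.64 + insurance 375.41 + delivery 1037.24 + duty 48958.56 = 55222.86
Landed cost = invoice 436488.72 + 55222.86 = 491711.58

Total landed cost: SGD 491711.58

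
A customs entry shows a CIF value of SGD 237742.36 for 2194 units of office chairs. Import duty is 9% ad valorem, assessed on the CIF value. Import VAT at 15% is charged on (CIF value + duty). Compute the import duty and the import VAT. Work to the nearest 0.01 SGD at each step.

Import duty: SGD 21396.81; import VAT: SGD 38870.88

Import duty = 237742.36 × 9% = 21396.81
VAT base = CIF + duty = 237742.36 + 21396.81 = 259139.17
Import VAT = 259139.17 × 15% = 38870.88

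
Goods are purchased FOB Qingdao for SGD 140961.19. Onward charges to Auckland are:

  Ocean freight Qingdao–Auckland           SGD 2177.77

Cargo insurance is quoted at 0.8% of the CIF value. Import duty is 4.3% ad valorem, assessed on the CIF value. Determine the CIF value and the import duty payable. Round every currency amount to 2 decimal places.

Let C be the CIF value. C = FOB price + freight + 0.8% × C
C − 0.8% × C = 140961.19 + 2177.77
0.992 × C = 143138.96
C = 143138.96 / 0.992 = 144293.31
Insurance premium = 0.8% × 144293.31 = 1154.35
Import duty = 144293.31 × 4.3% = 6204.61

CIF value: SGD 144293.31; import duty: SGD 6204.61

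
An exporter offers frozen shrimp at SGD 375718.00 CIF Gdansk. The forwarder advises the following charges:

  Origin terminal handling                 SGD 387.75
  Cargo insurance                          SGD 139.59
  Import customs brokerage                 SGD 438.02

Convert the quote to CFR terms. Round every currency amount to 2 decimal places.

CFR price: SGD 375578.41

Not relevant to the conversion: origin terminal — on the seller under both CIF and CFR; already in the CIF price and stays in the CFR price. brokerage — on the buyer under both terms; not part of either seller's price.
From CIF to CFR, the seller no longer bears: insurance.
CFR price = 375718.00 − 139.59 = 375578.41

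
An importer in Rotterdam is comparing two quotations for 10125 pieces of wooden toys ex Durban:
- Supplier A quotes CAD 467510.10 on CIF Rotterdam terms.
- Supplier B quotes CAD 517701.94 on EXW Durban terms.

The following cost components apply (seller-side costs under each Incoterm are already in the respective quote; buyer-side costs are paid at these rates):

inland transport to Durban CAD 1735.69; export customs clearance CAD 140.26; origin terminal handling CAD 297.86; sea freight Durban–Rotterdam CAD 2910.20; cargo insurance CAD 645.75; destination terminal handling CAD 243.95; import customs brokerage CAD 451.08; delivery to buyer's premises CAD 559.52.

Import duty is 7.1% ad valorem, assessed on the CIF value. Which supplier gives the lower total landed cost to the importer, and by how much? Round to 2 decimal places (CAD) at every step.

Supplier A (CIF):
The CIF price already equals the CIF value: 467510.10
Import duty = 467510.10 × 7.1% = 33193.22
Buyer bears (A): 243.95 + 451.08 + 559.52 = 1254.55
Landed cost (A) = invoice 467510.10 + 1254.55 + duty 33193.22 = 501957.87
Supplier B (EXW):
CIF value = EXW price + inland to port + export clearance + origin terminal + freight + insurance = 517701.94 + 1735.69 + 140.26 + 297.86 + 2910.20 + 645.75 = 523431.70
Import duty = 523431.70 × 7.1% = 37163.65
Buyer bears (B): 1735.69 + 140.26 + 297.86 + 2910.20 + 645.75 + 243.95 + 451.08 + 559.52 = 6984.31
Landed cost (B) = invoice 517701.94 + 6984.31 + duty 37163.65 = 561849.90
Difference = |501957.87 − 561849.90| = 59892.03

Supplier A is cheaper by CAD 59892.03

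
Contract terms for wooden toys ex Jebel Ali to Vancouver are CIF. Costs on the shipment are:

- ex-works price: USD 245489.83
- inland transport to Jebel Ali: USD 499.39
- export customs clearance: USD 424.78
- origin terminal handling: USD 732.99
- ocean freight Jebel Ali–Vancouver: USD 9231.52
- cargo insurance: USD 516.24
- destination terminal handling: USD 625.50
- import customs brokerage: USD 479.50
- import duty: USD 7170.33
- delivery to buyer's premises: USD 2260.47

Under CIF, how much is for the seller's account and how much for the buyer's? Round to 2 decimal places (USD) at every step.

CIF: the seller pays costs through ocean freight and marine insurance to the destination port.
Seller's account: goods 245489.83 + inland to port 499.39 + export clearance 424.78 + origin terminal 732.99 + freight 9231.52 + insurance 516.24 = 256894.75
Buyer's account: destination terminal 625.50 + brokerage 479.50 + duty 7170.33 + delivery 2260.47 = 10535.80

Seller: USD 256894.75; buyer: USD 10535.80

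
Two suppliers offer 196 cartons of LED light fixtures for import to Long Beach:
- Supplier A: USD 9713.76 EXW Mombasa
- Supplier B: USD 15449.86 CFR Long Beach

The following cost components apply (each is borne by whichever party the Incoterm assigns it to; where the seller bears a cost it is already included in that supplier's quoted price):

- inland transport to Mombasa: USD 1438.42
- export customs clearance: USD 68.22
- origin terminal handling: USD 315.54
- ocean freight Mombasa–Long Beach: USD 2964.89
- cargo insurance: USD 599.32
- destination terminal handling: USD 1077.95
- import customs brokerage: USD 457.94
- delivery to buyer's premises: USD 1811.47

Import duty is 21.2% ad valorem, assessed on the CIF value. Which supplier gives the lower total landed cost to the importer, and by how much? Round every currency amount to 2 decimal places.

Supplier A is cheaper by USD 1150.23

Supplier A (EXW):
CIF value = EXW price + inland to port + export clearance + origin terminal + freight + insurance = 9713.76 + 1438.42 + 68.22 + 315.54 + 2964.89 + 599.32 = 15100.15
Import duty = 15100.15 × 21.2% = 3201.23
Buyer bears (A): 1438.42 + 68.22 + 315.54 + 2964.89 + 599.32 + 1077.95 + 457.94 + 1811.47 = 8733.75
Landed cost (A) = invoice 9713.76 + 8733.75 + duty 3201.23 = 21648.74
Supplier B (CFR):
CIF value = CFR price + insurance = 15449.86 + 599.32 = 16049.18
Import duty = 16049.18 × 21.2% = 3402.43
Buyer bears (B): 599.32 + 1077.95 + 457.94 + 1811.47 = 3946.68
Landed cost (B) = invoice 15449.86 + 3946.68 + duty 3402.43 = 22798.97
Difference = |21648.74 − 22798.97| = 1150.23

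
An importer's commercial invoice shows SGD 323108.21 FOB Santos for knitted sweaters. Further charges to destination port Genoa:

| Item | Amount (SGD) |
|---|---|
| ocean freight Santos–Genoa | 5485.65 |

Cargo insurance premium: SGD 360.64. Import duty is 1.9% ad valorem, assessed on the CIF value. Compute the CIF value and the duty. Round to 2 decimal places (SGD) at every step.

CIF = FOB price + freight + insurance
CIF = 323108.21 + 5485.65 + 360.64 = 328954.50
Import duty = 328954.50 × 1.9% = 6250.14

CIF value: SGD 328954.50; import duty: SGD 6250.14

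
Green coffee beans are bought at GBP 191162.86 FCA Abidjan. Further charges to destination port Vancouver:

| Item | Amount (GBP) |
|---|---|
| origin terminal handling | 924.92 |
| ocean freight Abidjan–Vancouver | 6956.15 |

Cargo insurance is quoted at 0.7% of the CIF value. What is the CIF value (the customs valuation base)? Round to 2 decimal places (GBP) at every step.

Let C be the CIF value. C = FCA price + pre-shipment costs + freight + 0.7% × C
C − 0.7% × C = 191162.86 + 924.92 + 6956.15
0.993 × C = 199043.93
C = 199043.93 / 0.993 = 200447.06
Insurance premium = 0.7% × 200447.06 = 1403.13

CIF value: GBP 200447.06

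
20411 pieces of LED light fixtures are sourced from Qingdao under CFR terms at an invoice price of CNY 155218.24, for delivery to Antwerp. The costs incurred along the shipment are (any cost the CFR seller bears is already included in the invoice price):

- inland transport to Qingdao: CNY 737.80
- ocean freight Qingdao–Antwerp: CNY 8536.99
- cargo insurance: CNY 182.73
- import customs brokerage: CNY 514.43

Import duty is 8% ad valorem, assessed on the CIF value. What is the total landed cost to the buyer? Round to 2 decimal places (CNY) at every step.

CFR: the seller pays costs through ocean freight to the destination port, but not insurance.
Already in the invoice (seller's account under CFR): inland to port, freight — exclude.
CIF value = CFR price + insurance = 155218.24 + 182.73 = 155400.97
Import duty = 155400.97 × 8% = 12432.08
Buyer bears: insurance 182.73 + brokerage 514.43 + duty 12432.08 = 13129.24
Landed cost = invoice 155218.24 + 13129.24 = 168347.48

Total landed cost: CNY 168347.48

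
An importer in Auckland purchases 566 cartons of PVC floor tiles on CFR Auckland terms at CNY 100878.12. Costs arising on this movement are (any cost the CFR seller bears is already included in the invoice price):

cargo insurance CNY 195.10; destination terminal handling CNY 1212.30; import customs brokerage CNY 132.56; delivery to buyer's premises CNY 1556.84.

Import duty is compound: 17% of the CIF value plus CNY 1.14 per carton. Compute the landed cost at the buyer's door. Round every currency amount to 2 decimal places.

CFR: the seller pays costs through ocean freight to the destination port, but not insurance.
CIF value = CFR price + insurance = 100878.12 + 195.10 = 101073.22
Ad valorem component: 101073.22 × 17% = 17182.45
Specific component: 566 × 1.14 = 645.24
Import duty = 17182.45 + 645.24 = 17827.69
Buyer bears: insurance 195.10 + destination terminal 1212.30 + brokerage 132.56 + delivery 1556.84 + duty 17827.69 = 20924.49
Landed cost = invoice 100878.12 + 20924.49 = 121802.61

Total landed cost: CNY 121802.61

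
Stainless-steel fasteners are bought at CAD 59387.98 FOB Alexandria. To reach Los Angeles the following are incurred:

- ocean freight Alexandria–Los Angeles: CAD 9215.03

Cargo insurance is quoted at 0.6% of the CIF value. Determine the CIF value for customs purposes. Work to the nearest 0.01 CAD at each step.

CIF value: CAD 69017.11

Let C be the CIF value. C = FOB price + freight + 0.6% × C
C − 0.6% × C = 59387.98 + 9215.03
0.994 × C = 68603.01
C = 68603.01 / 0.994 = 69017.11
Insurance premium = 0.6% × 69017.11 = 414.10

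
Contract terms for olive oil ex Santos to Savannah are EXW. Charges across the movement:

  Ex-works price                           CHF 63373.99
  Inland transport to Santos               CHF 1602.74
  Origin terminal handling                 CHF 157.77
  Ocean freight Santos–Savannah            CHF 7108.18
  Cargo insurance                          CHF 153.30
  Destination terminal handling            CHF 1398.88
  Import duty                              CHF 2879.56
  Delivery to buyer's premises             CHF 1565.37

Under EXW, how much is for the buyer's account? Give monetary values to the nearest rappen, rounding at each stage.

EXW: the seller makes goods available at their premises; the buyer bears all onward costs.
Seller's account: goods 63373.99 = 63373.99
Buyer's account: inland to port 1602.74 + origin terminal 157.77 + freight 7108.18 + insurance 153.30 + destination terminal 1398.88 + duty 2879.56 + delivery 1565.37 = 14865.80

Buyer's account: CHF 14865.80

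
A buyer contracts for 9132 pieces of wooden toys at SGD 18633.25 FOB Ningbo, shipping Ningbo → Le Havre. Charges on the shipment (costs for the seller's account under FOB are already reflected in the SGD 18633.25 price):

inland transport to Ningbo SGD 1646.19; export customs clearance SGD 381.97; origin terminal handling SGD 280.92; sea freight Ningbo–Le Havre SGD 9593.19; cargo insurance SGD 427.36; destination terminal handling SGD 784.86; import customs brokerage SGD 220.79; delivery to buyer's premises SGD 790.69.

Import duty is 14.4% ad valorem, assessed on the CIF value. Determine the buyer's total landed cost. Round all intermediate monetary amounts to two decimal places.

Total landed cost: SGD 34576.29

FOB: the seller bears costs until goods are on board at the origin port; the buyer bears freight, insurance and all costs thereafter.
Already in the invoice (seller's account under FOB): inland to port, export clearance, origin terminal — exclude.
CIF value = FOB price + freight + insurance = 18633.25 + 9593.19 + 427.36 = 28653.80
Import duty = 28653.80 × 14.4% = 4126.15
Buyer bears: freight 9593.19 + insurance 427.36 + destination terminal 784.86 + brokerage 220.79 + delivery 790.69 + duty 4126.15 = 15943.04
Landed cost = invoice 18633.25 + 15943.04 = 34576.29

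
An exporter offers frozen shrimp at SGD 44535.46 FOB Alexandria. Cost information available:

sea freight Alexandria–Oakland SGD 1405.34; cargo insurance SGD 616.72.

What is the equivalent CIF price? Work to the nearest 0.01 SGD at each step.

From FOB to CIF, the seller additionally bears: freight, insurance.
CIF price = 44535.46 + 1405.34 + 616.72 = 46557.52

CIF price: SGD 46557.52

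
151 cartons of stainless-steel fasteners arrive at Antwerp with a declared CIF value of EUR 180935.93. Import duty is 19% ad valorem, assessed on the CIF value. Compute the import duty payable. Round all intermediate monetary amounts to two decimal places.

Import duty = 180935.93 × 19% = 34377.83

Import duty: EUR 34377.83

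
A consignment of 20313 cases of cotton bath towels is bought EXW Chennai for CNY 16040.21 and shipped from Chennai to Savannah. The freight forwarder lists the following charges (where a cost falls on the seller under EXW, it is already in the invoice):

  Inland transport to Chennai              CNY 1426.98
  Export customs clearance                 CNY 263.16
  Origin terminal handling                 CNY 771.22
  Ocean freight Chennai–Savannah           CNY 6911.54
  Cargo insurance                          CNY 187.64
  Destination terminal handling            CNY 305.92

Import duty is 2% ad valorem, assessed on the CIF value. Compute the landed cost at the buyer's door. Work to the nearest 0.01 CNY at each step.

EXW: the seller makes goods available at their premises; the buyer bears all onward costs.
CIF value = EXW price + inland to port + export clearance + origin terminal + freight + insurance = 16040.21 + 1426.98 + 263.16 + 771.22 + 6911.54 + 187.64 = 25600.75
Import duty = 25600.75 × 2% = 512.02
Buyer bears: inland to port 1426.98 + export clearance 263.16 + origin terminal 771.22 + freight 6911.54 + insurance 187.64 + destination terminal 305.92 + duty 512.02 = 10378.48
Landed cost = invoice 16040.21 + 10378.48 = 26418.69

Total landed cost: CNY 26418.69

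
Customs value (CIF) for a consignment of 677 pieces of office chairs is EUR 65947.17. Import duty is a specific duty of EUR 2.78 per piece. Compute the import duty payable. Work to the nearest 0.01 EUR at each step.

Import duty: EUR 1882.06

Import duty = 677 × 2.78 = 1882.06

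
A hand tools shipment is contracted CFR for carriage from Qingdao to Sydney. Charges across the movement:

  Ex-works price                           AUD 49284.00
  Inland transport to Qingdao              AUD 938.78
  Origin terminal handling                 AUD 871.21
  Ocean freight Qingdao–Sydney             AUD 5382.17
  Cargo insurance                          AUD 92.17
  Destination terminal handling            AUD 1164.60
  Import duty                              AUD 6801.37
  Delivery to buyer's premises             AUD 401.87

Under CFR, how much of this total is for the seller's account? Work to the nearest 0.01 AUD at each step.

CFR: the seller pays costs through ocean freight to the destination port, but not insurance.
Seller's account: goods 49284.00 + inland to port 938.78 + origin terminal 871.21 + freight 5382.17 = 56476.16
Buyer's account: insurance 92.17 + destination terminal 1164.60 + duty 6801.37 + delivery 401.87 = 8460.01

Seller's account: AUD 56476.16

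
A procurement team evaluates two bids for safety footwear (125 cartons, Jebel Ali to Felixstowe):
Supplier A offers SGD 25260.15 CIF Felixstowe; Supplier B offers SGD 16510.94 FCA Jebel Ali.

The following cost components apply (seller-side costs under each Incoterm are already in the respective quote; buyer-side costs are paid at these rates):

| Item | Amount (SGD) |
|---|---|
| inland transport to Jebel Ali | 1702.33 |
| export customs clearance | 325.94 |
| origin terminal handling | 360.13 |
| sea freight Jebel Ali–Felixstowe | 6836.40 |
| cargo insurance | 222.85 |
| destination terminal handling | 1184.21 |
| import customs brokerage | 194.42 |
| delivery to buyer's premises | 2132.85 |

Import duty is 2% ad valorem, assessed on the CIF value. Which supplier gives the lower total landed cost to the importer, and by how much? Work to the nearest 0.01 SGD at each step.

Supplier B is cheaper by SGD 1356.42

Supplier A (CIF):
The CIF price already equals the CIF value: 25260.15
Import duty = 25260.15 × 2% = 505.20
Buyer bears (A): 1184.21 + 194.42 + 2132.85 = 3511.48
Landed cost (A) = invoice 25260.15 + 3511.48 + duty 505.20 = 29276.83
Supplier B (FCA):
CIF value = FCA price + origin terminal + freight + insurance = 16510.94 + 360.13 + 6836.40 + 222.85 = 23930.32
Import duty = 23930.32 × 2% = 478.61
Buyer bears (B): 360.13 + 6836.40 + 222.85 + 1184.21 + 194.42 + 2132.85 = 10930.86
Landed cost (B) = invoice 16510.94 + 10930.86 + duty 478.61 = 27920.41
Difference = |29276.83 − 27920.41| = 1356.42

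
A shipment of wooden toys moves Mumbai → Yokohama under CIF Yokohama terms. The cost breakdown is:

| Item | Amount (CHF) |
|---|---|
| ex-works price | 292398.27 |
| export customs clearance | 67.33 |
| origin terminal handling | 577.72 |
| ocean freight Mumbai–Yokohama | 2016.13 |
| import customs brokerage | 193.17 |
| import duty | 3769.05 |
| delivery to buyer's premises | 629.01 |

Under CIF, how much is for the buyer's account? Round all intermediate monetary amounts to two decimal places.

CIF: the seller pays costs through ocean freight and marine insurance to the destination port.
Seller's account: goods 292398.27 + export clearance 67.33 + origin terminal 577.72 + freight 2016.13 = 295059.45
Buyer's account: brokerage 193.17 + duty 3769.05 + delivery 629.01 = 4591.23

Buyer's account: CHF 4591.23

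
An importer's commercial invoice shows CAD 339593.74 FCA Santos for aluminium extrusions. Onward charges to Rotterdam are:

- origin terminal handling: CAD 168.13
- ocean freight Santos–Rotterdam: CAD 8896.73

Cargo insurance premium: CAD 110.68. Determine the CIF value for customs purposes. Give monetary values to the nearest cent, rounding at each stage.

CIF = FCA price + pre-shipment costs + freight + insurance
CIF = 339593.74 + 168.13 + 8896.73 + 110.68 = 348769.28

CIF value: CAD 348769.28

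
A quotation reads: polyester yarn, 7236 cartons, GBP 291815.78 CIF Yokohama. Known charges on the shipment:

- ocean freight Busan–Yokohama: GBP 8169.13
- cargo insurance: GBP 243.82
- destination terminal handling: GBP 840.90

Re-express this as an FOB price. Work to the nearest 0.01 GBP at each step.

FOB price: GBP 283402.83

Not relevant to the conversion: destination terminal — on the buyer under both terms; not part of either seller's price.
From CIF to FOB, the seller no longer bears: freight, insurance.
FOB price = 291815.78 − 8169.13 − 243.82 = 283402.83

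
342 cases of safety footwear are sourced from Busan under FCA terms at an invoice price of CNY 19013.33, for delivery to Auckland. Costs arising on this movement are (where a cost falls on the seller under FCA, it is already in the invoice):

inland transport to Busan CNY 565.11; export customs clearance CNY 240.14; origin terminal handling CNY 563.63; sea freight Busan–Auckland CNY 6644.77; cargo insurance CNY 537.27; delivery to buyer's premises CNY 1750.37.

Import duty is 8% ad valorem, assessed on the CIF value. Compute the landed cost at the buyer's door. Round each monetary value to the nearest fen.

FCA: the seller delivers export-cleared goods to the carrier; the buyer bears costs from that point.
Already in the invoice (seller's account under FCA): inland to port, export clearance — exclude.
CIF value = FCA price + origin terminal + freight + insurance = 19013.33 + 563.63 + 6644.77 + 537.27 = 26759.00
Import duty = 26759.00 × 8% = 2140.72
Buyer bears: origin terminal 563.63 + freight 6644.77 + insurance 537.27 + delivery 1750.37 + duty 2140.72 = 11636.76
Landed cost = invoice 19013.33 + 11636.76 = 30650.09

Total landed cost: CNY 30650.09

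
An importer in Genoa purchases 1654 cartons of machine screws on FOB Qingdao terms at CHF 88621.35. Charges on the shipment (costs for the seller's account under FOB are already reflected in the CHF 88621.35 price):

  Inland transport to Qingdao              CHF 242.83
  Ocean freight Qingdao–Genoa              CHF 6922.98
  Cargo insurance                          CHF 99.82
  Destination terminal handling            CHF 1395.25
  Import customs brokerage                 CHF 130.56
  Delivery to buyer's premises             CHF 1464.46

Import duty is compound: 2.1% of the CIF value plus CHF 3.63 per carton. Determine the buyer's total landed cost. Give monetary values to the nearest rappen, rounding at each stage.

Total landed cost: CHF 106646.97

FOB: the seller bears costs until goods are on board at the origin port; the buyer bears freight, insurance and all costs thereafter.
Already in the invoice (seller's account under FOB): inland to port — exclude.
CIF value = FOB price + freight + insurance = 88621.35 + 6922.98 + 99.82 = 95644.15
Ad valorem component: 95644.15 × 2.1% = 2008.53
Specific component: 1654 × 3.63 = 6004.02
Import duty = 2008.53 + 6004.02 = 8012.55
Buyer bears: freight 6922.98 + insurance 99.82 + destination terminal 1395.25 + brokerage 130.56 + delivery 1464.46 + duty 8012.55 = 18025.62
Landed cost = invoice 88621.35 + 18025.62 = 106646.97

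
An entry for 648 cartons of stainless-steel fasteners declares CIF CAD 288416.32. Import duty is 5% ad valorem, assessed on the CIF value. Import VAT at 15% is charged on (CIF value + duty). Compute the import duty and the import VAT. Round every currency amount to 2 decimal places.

Import duty = 288416.32 × 5% = 14420.82
VAT base = CIF + duty = 288416.32 + 14420.82 = 302837.14
Import VAT = 302837.14 × 15% = 45425.57

Import duty: CAD 14420.82; import VAT: CAD 45425.57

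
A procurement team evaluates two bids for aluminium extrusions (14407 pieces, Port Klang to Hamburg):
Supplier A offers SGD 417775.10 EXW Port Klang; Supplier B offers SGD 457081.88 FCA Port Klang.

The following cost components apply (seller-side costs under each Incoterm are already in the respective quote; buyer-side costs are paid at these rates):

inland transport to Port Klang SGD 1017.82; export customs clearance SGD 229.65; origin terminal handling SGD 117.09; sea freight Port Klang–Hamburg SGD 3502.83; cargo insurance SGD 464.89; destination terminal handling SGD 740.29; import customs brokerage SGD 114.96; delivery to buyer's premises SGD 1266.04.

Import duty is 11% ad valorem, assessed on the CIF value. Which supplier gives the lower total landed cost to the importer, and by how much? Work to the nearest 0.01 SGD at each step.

Supplier A is cheaper by SGD 42245.84

Supplier A (EXW):
CIF value = EXW price + inland to port + export clearance + origin terminal + freight + insurance = 417775.10 + 1017.82 + 229.65 + 117.09 + 3502.83 + 464.89 = 423107.38
Import duty = 423107.38 × 11% = 46541.81
Buyer bears (A): 1017.82 + 229.65 + 117.09 + 3502.83 + 464.89 + 740.29 + 114.96 + 1266.04 = 7453.57
Landed cost (A) = invoice 417775.10 + 7453.57 + duty 46541.81 = 471770.48
Supplier B (FCA):
CIF value = FCA price + origin terminal + freight + insurance = 457081.88 + 117.09 + 3502.83 + 464.89 = 461166.69
Import duty = 461166.69 × 11% = 50728.34
Buyer bears (B): 117.09 + 3502.83 + 464.89 + 740.29 + 114.96 + 1266.04 = 6206.10
Landed cost (B) = invoice 457081.88 + 6206.10 + duty 50728.34 = 514016.32
Difference = |471770.48 − 514016.32| = 42245.84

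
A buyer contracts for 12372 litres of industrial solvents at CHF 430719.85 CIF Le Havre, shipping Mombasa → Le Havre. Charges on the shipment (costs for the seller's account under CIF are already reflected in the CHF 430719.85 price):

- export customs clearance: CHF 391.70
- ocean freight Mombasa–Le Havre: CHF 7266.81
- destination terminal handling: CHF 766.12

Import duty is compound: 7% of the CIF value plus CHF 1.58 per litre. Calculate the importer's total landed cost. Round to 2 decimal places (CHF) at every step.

CIF: the seller pays costs through ocean freight and marine insurance to the destination port.
Already in the invoice (seller's account under CIF): export clearance, freight — exclude.
The CIF price already equals the CIF value: 430719.85
Ad valorem component: 430719.85 × 7% = 30150.39
Specific component: 12372 × 1.58 = 19547.76
Import duty = 30150.39 + 19547.76 = 49698.15
Buyer bears: destination terminal 766.12 + duty 49698.15 = 50464.27
Landed cost = invoice 430719.85 + 50464.27 = 481184.12

Total landed cost: CHF 481184.12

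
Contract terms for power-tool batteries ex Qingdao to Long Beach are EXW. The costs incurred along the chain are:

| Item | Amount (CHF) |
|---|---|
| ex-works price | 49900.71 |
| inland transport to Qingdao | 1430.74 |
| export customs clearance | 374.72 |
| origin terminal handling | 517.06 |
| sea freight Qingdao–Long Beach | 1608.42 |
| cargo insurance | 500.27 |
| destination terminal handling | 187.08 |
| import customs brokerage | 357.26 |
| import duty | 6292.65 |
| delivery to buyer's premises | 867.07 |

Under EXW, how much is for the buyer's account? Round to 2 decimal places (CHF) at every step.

EXW: the seller makes goods available at their premises; the buyer bears all onward costs.
Seller's account: goods 49900.71 = 49900.71
Buyer's account: inland to port 1430.74 + export clearance 374.72 + origin terminal 517.06 + freight 1608.42 + insurance 500.27 + destination terminal 187.08 + brokerage 357.26 + duty 6292.65 + delivery 867.07 = 12135.27

Buyer's account: CHF 12135.27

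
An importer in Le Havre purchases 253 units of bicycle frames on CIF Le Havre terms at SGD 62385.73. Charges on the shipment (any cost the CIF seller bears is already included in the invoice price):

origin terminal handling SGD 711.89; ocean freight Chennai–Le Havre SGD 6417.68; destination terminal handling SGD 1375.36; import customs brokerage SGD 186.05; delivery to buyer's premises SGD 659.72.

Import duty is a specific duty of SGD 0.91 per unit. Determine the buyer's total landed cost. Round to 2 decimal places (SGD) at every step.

CIF: the seller pays costs through ocean freight and marine insurance to the destination port.
Already in the invoice (seller's account under CIF): origin terminal, freight — exclude.
The CIF price already equals the CIF value: 62385.73
Import duty = 253 × 0.91 = 230.23
Buyer bears: destination terminal 1375.36 + brokerage 186.05 + delivery 659.72 + duty 230.23 = 2451.36
Landed cost = invoice 62385.73 + 2451.36 = 64837.09

Total landed cost: SGD 64837.09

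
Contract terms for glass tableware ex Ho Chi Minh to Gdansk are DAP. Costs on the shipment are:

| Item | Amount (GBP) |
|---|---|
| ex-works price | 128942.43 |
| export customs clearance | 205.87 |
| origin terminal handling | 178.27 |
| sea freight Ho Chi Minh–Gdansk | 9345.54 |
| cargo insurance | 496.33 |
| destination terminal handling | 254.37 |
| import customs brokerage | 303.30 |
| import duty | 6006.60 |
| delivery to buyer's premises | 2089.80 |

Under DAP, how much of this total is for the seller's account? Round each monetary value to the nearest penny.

DAP: the seller bears all costs to the named destination except import duty and clearance.
Seller's account: goods 128942.43 + export clearance 205.87 + origin terminal 178.27 + freight 9345.54 + insurance 496.33 + destination terminal 254.37 + delivery 2089.80 = 141512.61
Buyer's account: brokerage 303.30 + duty 6006.60 = 6309.90

Seller's account: GBP 141512.61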